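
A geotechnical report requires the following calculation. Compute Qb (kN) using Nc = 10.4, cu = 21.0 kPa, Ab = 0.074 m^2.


Using Qb = Nc * cu * Ab
Qb = 10.4 * 21.0 * 0.074
Qb = 16.16 kN


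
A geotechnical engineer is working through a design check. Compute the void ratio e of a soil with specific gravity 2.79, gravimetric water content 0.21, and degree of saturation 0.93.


Using the relation e = Gs * w / S
e = 2.79 * 0.21 / 0.93
e = 0.63


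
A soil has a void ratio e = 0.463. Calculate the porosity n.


Result: 0.3165

Derivation:
Using the relation n = e / (1 + e)
n = 0.463 / (1 + 0.463)
n = 0.463 / 1.463
n = 0.3165


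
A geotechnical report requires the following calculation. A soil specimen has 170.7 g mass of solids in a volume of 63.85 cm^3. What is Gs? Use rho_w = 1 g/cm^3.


Using Gs = m_s / (V_s * rho_w)
Since rho_w = 1 g/cm^3:
Gs = 170.7 / 63.85
Gs = 2.673


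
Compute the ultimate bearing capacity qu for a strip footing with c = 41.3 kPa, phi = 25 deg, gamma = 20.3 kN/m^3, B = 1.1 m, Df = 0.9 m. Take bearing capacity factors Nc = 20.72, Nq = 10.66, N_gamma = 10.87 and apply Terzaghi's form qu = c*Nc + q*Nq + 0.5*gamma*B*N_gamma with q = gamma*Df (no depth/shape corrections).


Result: 1171.86 kPa

Derivation:
Compute qu = c*Nc + gamma*Df*Nq + 0.5*gamma*B*N_gamma
Term 1: 41.3 * 20.72 = 855.736
Term 2: 20.3 * 0.9 * 10.66 = 194.7582
Term 3: 0.5 * 20.3 * 1.1 * 10.87 = 121.36355
qu = 855.736 + 194.7582 + 121.36355
qu = 1171.86 kPa


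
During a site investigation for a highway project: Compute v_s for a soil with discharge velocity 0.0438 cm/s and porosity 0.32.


Using v_s = v_d / n
v_s = 0.0438 / 0.32
v_s = 0.13687 cm/s


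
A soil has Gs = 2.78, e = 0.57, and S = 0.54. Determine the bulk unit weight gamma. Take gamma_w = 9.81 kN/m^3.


Using gamma = gamma_w * (Gs + S*e) / (1 + e)
Numerator: Gs + S*e = 2.78 + 0.54*0.57 = 3.0878
Denominator: 1 + e = 1 + 0.57 = 1.57
gamma = 9.81 * 3.0878 / 1.57
gamma = 19.294 kN/m^3


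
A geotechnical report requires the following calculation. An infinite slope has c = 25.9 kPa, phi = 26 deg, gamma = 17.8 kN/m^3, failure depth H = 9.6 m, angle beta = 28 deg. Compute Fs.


Using Fs = c / (gamma*H*sin(beta)*cos(beta)) + tan(phi)/tan(beta)
Cohesion contribution = 25.9 / (17.8*9.6*sin(28)*cos(28))
Cohesion contribution = 0.365649
Friction contribution = tan(26)/tan(28) = 0.917292
Fs = 0.365649 + 0.917292
Fs = 1.283


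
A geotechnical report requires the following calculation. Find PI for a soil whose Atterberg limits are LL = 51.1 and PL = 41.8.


Using PI = LL - PL
PI = 51.1 - 41.8
PI = 9.3


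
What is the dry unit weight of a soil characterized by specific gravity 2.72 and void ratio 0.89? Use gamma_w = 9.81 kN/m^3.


Using gamma_d = Gs * gamma_w / (1 + e)
gamma_d = 2.72 * 9.81 / (1 + 0.89)
gamma_d = 2.72 * 9.81 / 1.89
gamma_d = 14.118 kN/m^3


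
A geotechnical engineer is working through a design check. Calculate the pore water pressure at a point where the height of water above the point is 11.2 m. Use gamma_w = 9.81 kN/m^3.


Using u = gamma_w * h_w
u = 9.81 * 11.2
u = 109.87 kPa


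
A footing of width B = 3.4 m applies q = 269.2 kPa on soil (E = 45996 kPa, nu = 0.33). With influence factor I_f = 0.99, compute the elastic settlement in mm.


Result: 17.555 mm

Derivation:
Using Se = q * B * (1 - nu^2) * I_f / E
1 - nu^2 = 1 - 0.33^2 = 0.8911
Se = 269.2 * 3.4 * 0.8911 * 0.99 / 45996
Se = 0.017555 m
Convert to mm: Se = 0.017555 * 1000 = 17.555 mm


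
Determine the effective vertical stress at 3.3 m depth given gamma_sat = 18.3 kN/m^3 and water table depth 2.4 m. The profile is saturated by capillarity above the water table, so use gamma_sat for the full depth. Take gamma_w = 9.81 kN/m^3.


Total stress = gamma_sat * depth
sigma = 18.3 * 3.3 = 60.39 kPa
Pore water pressure u = gamma_w * (depth - d_wt)
u = 9.81 * (3.3 - 2.4) = 8.829 kPa
Effective stress = sigma - u
sigma' = 60.39 - 8.829 = 51.56 kPa


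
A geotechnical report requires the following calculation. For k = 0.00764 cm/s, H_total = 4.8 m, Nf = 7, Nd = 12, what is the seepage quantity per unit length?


Result: 0.0002139 m^3/s per m

Derivation:
Convert k to m/s for unit consistency with H:
k = 0.00764 cm/s = 0.00764 / 100 m/s = 7.64e-05 m/s
Using q = k * H * Nf / Nd
Nf / Nd = 7 / 12 = 0.5833
q = 7.64e-05 * 4.8 * 0.5833
q = 0.0002139 m^3/s per m


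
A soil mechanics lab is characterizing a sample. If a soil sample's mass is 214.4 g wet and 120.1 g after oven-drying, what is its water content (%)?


Using w = (m_wet - m_dry) / m_dry * 100
m_wet - m_dry = 214.4 - 120.1 = 94.3 g
w = 94.3 / 120.1 * 100
w = 78.52 %


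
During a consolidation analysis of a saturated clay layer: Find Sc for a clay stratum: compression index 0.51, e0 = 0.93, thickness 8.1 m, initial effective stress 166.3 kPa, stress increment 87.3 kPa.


Using Sc = Cc * H / (1 + e0) * log10((sigma0 + delta_sigma) / sigma0)
Stress ratio = (166.3 + 87.3) / 166.3 = 1.52495
log10(1.52495) = 0.183257
Cc * H / (1 + e0) = 0.51 * 8.1 / (1 + 0.93) = 2.14041
Sc = 2.14041 * 0.183257
Sc = 0.3922 m


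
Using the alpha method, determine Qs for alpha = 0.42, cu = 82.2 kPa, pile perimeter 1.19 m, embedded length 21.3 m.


Using Qs = alpha * cu * perimeter * L
Qs = 0.42 * 82.2 * 1.19 * 21.3
Qs = 875.08 kN


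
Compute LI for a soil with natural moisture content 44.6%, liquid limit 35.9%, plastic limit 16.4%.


First compute the plasticity index:
PI = LL - PL = 35.9 - 16.4 = 19.5
Then compute the liquidity index:
LI = (w - PL) / PI
LI = (44.6 - 16.4) / 19.5
LI = 1.446


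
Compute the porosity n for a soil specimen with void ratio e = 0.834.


Using the relation n = e / (1 + e)
n = 0.834 / (1 + 0.834)
n = 0.834 / 1.834
n = 0.4547


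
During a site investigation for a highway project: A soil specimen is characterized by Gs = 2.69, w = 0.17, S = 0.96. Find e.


Using the relation e = Gs * w / S
e = 2.69 * 0.17 / 0.96
e = 0.4764


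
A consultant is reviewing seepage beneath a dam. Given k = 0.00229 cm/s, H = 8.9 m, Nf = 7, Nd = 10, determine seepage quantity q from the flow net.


Result: 0.0001427 m^3/s per m

Derivation:
Convert k to m/s for unit consistency with H:
k = 0.00229 cm/s = 0.00229 / 100 m/s = 2.29e-05 m/s
Using q = k * H * Nf / Nd
Nf / Nd = 7 / 10 = 0.7
q = 2.29e-05 * 8.9 * 0.7
q = 0.0001427 m^3/s per m


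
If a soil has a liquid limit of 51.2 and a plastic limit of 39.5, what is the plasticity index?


Using PI = LL - PL
PI = 51.2 - 39.5
PI = 11.7


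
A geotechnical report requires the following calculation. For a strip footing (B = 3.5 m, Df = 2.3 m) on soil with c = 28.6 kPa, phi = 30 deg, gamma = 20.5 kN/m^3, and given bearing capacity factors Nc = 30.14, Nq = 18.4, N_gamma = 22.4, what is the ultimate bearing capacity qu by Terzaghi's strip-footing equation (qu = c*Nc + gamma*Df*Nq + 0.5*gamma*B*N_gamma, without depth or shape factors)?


Compute qu = c*Nc + gamma*Df*Nq + 0.5*gamma*B*N_gamma
Term 1: 28.6 * 30.14 = 862.004
Term 2: 20.5 * 2.3 * 18.4 = 867.56
Term 3: 0.5 * 20.5 * 3.5 * 22.4 = 803.6
qu = 862.004 + 867.56 + 803.6
qu = 2533.16 kPa


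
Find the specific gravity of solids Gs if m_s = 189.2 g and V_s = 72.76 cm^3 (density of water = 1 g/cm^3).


Using Gs = m_s / (V_s * rho_w)
Since rho_w = 1 g/cm^3:
Gs = 189.2 / 72.76
Gs = 2.6


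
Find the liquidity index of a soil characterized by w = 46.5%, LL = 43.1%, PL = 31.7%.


First compute the plasticity index:
PI = LL - PL = 43.1 - 31.7 = 11.4
Then compute the liquidity index:
LI = (w - PL) / PI
LI = (46.5 - 31.7) / 11.4
LI = 1.298


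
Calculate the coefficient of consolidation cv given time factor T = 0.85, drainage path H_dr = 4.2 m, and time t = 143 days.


Result: 0.10485 m^2/day

Derivation:
Using cv = T * H_dr^2 / t
H_dr^2 = 4.2^2 = 17.64
cv = 0.85 * 17.64 / 143
cv = 0.10485 m^2/day


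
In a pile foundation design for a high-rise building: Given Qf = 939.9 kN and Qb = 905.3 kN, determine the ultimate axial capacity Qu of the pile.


Using Qu = Qf + Qb
Qu = 939.9 + 905.3
Qu = 1845.2 kN


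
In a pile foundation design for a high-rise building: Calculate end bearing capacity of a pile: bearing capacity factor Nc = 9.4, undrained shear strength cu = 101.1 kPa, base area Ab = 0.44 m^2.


Result: 418.15 kN

Derivation:
Using Qb = Nc * cu * Ab
Qb = 9.4 * 101.1 * 0.44
Qb = 418.15 kN


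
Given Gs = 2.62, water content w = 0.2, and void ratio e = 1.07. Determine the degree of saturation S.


Using S = Gs * w / e
S = 2.62 * 0.2 / 1.07
S = 0.4897


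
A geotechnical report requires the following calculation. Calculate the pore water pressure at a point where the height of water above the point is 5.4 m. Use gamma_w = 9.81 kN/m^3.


Using u = gamma_w * h_w
u = 9.81 * 5.4
u = 52.97 kPa


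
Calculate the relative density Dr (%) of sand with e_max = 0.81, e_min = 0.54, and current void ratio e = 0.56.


Using Dr = (e_max - e) / (e_max - e_min) * 100
e_max - e = 0.81 - 0.56 = 0.25
e_max - e_min = 0.81 - 0.54 = 0.27
Dr = 0.25 / 0.27 * 100
Dr = 92.59 %


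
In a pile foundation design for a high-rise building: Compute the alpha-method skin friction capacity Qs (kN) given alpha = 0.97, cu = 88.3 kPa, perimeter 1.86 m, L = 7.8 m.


Using Qs = alpha * cu * perimeter * L
Qs = 0.97 * 88.3 * 1.86 * 7.8
Qs = 1242.62 kN


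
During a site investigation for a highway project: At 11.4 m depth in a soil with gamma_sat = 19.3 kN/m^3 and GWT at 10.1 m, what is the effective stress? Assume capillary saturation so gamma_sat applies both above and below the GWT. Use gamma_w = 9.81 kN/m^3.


Total stress = gamma_sat * depth
sigma = 19.3 * 11.4 = 220.02 kPa
Pore water pressure u = gamma_w * (depth - d_wt)
u = 9.81 * (11.4 - 10.1) = 12.753 kPa
Effective stress = sigma - u
sigma' = 220.02 - 12.753 = 207.27 kPa


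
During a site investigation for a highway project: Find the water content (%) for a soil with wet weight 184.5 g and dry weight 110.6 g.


Using w = (m_wet - m_dry) / m_dry * 100
m_wet - m_dry = 184.5 - 110.6 = 73.9 g
w = 73.9 / 110.6 * 100
w = 66.82 %


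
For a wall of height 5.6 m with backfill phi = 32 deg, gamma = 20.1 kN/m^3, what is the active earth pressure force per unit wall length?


Compute active earth pressure coefficient:
Ka = tan^2(45 - phi/2) = tan^2(29.0) = 0.307259
Compute active force:
Pa = 0.5 * Ka * gamma * H^2
Pa = 0.5 * 0.307259 * 20.1 * 5.6^2
Pa = 96.84 kN/m


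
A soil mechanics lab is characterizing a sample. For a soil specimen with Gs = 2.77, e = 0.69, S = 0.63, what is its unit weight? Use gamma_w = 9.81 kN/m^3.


Using gamma = gamma_w * (Gs + S*e) / (1 + e)
Numerator: Gs + S*e = 2.77 + 0.63*0.69 = 3.2047
Denominator: 1 + e = 1 + 0.69 = 1.69
gamma = 9.81 * 3.2047 / 1.69
gamma = 18.602 kN/m^3


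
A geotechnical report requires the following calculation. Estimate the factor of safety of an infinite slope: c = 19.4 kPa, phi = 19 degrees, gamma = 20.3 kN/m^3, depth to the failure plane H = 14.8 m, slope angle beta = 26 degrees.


Using Fs = c / (gamma*H*sin(beta)*cos(beta)) + tan(phi)/tan(beta)
Cohesion contribution = 19.4 / (20.3*14.8*sin(26)*cos(26))
Cohesion contribution = 0.163886
Friction contribution = tan(19)/tan(26) = 0.705976
Fs = 0.163886 + 0.705976
Fs = 0.87


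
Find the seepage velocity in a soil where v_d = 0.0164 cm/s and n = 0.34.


Using v_s = v_d / n
v_s = 0.0164 / 0.34
v_s = 0.04824 cm/s


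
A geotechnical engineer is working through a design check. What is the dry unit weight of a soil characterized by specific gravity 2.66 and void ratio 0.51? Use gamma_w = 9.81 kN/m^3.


Result: 17.281 kN/m^3

Derivation:
Using gamma_d = Gs * gamma_w / (1 + e)
gamma_d = 2.66 * 9.81 / (1 + 0.51)
gamma_d = 2.66 * 9.81 / 1.51
gamma_d = 17.281 kN/m^3


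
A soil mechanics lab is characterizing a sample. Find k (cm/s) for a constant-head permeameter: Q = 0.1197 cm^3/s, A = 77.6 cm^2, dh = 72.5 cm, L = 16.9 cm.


Compute hydraulic gradient:
i = dh / L = 72.5 / 16.9 = 4.28994
Then apply Darcy's law:
k = Q / (A * i)
k = 0.1197 / (77.6 * 4.28994)
k = 0.1197 / 332.899
k = 0.00036 cm/s


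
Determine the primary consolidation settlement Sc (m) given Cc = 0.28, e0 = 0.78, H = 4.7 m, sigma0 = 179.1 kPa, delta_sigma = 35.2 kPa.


Using Sc = Cc * H / (1 + e0) * log10((sigma0 + delta_sigma) / sigma0)
Stress ratio = (179.1 + 35.2) / 179.1 = 1.19654
log10(1.19654) = 0.0779266
Cc * H / (1 + e0) = 0.28 * 4.7 / (1 + 0.78) = 0.739326
Sc = 0.739326 * 0.0779266
Sc = 0.0576 m


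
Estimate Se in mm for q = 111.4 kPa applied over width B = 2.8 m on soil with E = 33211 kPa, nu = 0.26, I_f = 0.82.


Using Se = q * B * (1 - nu^2) * I_f / E
1 - nu^2 = 1 - 0.26^2 = 0.9324
Se = 111.4 * 2.8 * 0.9324 * 0.82 / 33211
Se = 0.007181 m
Convert to mm: Se = 0.007181 * 1000 = 7.181 mm


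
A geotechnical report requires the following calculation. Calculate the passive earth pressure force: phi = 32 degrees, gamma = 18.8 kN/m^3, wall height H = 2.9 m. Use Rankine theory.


Compute passive earth pressure coefficient:
Kp = tan^2(45 + phi/2) = tan^2(61.0) = 3.254588
Compute passive force:
Pp = 0.5 * Kp * gamma * H^2
Pp = 0.5 * 3.254588 * 18.8 * 2.9^2
Pp = 257.29 kN/m


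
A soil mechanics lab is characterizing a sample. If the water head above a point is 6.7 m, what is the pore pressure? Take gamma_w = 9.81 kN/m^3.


Using u = gamma_w * h_w
u = 9.81 * 6.7
u = 65.73 kPa


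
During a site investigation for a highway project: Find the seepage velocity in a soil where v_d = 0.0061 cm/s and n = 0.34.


Using v_s = v_d / n
v_s = 0.0061 / 0.34
v_s = 0.01794 cm/s


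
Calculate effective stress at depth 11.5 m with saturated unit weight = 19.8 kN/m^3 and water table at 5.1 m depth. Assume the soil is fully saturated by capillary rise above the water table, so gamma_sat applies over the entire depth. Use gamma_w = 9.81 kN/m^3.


Result: 164.92 kPa

Derivation:
Total stress = gamma_sat * depth
sigma = 19.8 * 11.5 = 227.7 kPa
Pore water pressure u = gamma_w * (depth - d_wt)
u = 9.81 * (11.5 - 5.1) = 62.784 kPa
Effective stress = sigma - u
sigma' = 227.7 - 62.784 = 164.92 kPa


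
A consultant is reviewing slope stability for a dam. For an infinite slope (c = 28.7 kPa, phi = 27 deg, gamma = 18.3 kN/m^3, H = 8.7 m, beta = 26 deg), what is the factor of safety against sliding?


Using Fs = c / (gamma*H*sin(beta)*cos(beta)) + tan(phi)/tan(beta)
Cohesion contribution = 28.7 / (18.3*8.7*sin(26)*cos(26))
Cohesion contribution = 0.457519
Friction contribution = tan(27)/tan(26) = 1.04468
Fs = 0.457519 + 1.04468
Fs = 1.502


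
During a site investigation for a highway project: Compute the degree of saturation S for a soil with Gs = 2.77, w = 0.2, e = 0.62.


Result: 0.8935

Derivation:
Using S = Gs * w / e
S = 2.77 * 0.2 / 0.62
S = 0.8935


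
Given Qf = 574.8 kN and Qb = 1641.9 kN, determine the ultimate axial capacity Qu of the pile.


Using Qu = Qf + Qb
Qu = 574.8 + 1641.9
Qu = 2216.7 kN


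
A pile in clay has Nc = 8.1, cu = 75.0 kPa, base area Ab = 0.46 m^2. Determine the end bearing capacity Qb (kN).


Result: 279.45 kN

Derivation:
Using Qb = Nc * cu * Ab
Qb = 8.1 * 75.0 * 0.46
Qb = 279.45 kN


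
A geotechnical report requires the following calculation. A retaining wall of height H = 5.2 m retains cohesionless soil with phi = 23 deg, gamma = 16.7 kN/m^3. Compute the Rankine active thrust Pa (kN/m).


Compute active earth pressure coefficient:
Ka = tan^2(45 - phi/2) = tan^2(33.5) = 0.438092
Compute active force:
Pa = 0.5 * Ka * gamma * H^2
Pa = 0.5 * 0.438092 * 16.7 * 5.2^2
Pa = 98.91 kN/m


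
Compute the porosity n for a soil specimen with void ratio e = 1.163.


Using the relation n = e / (1 + e)
n = 1.163 / (1 + 1.163)
n = 1.163 / 2.163
n = 0.5377


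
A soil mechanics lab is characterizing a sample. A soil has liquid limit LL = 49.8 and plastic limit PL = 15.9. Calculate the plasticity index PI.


Result: 33.9

Derivation:
Using PI = LL - PL
PI = 49.8 - 15.9
PI = 33.9


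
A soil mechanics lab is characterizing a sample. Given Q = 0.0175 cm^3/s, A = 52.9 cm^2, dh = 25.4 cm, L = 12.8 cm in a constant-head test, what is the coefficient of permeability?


Result: 0.000167 cm/s

Derivation:
Compute hydraulic gradient:
i = dh / L = 25.4 / 12.8 = 1.98437
Then apply Darcy's law:
k = Q / (A * i)
k = 0.0175 / (52.9 * 1.98437)
k = 0.0175 / 104.973
k = 0.000167 cm/s


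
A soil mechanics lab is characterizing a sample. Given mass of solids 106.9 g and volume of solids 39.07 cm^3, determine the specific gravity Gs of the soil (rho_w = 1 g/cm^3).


Result: 2.736

Derivation:
Using Gs = m_s / (V_s * rho_w)
Since rho_w = 1 g/cm^3:
Gs = 106.9 / 39.07
Gs = 2.736


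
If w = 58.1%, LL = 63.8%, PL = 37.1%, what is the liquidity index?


Result: 0.787

Derivation:
First compute the plasticity index:
PI = LL - PL = 63.8 - 37.1 = 26.7
Then compute the liquidity index:
LI = (w - PL) / PI
LI = (58.1 - 37.1) / 26.7
LI = 0.787


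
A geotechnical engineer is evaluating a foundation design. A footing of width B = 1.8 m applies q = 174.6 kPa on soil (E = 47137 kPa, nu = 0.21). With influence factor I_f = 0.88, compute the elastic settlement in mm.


Using Se = q * B * (1 - nu^2) * I_f / E
1 - nu^2 = 1 - 0.21^2 = 0.9559
Se = 174.6 * 1.8 * 0.9559 * 0.88 / 47137
Se = 0.005609 m
Convert to mm: Se = 0.005609 * 1000 = 5.609 mm


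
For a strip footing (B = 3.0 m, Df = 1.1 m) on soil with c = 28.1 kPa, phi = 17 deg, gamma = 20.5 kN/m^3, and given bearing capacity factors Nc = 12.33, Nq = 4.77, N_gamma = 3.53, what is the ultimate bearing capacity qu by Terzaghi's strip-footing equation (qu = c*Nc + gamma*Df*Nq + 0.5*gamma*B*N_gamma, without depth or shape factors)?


Result: 562.58 kPa

Derivation:
Compute qu = c*Nc + gamma*Df*Nq + 0.5*gamma*B*N_gamma
Term 1: 28.1 * 12.33 = 346.473
Term 2: 20.5 * 1.1 * 4.77 = 107.5635
Term 3: 0.5 * 20.5 * 3.0 * 3.53 = 108.5475
qu = 346.473 + 107.5635 + 108.5475
qu = 562.58 kPa


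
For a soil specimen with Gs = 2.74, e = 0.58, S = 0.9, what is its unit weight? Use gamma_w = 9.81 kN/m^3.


Result: 20.253 kN/m^3

Derivation:
Using gamma = gamma_w * (Gs + S*e) / (1 + e)
Numerator: Gs + S*e = 2.74 + 0.9*0.58 = 3.262
Denominator: 1 + e = 1 + 0.58 = 1.58
gamma = 9.81 * 3.262 / 1.58
gamma = 20.253 kN/m^3


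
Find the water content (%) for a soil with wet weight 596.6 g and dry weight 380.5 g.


Using w = (m_wet - m_dry) / m_dry * 100
m_wet - m_dry = 596.6 - 380.5 = 216.1 g
w = 216.1 / 380.5 * 100
w = 56.79 %


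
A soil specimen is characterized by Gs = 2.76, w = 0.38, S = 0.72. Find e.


Result: 1.4567

Derivation:
Using the relation e = Gs * w / S
e = 2.76 * 0.38 / 0.72
e = 1.4567


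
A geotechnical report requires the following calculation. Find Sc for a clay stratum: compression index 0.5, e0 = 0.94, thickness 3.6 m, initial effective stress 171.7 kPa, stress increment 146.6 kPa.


Using Sc = Cc * H / (1 + e0) * log10((sigma0 + delta_sigma) / sigma0)
Stress ratio = (171.7 + 146.6) / 171.7 = 1.85381
log10(1.85381) = 0.268066
Cc * H / (1 + e0) = 0.5 * 3.6 / (1 + 0.94) = 0.927835
Sc = 0.927835 * 0.268066
Sc = 0.2487 m


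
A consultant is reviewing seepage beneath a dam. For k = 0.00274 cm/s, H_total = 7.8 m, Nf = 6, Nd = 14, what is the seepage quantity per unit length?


Result: 9.159e-05 m^3/s per m

Derivation:
Convert k to m/s for unit consistency with H:
k = 0.00274 cm/s = 0.00274 / 100 m/s = 2.74e-05 m/s
Using q = k * H * Nf / Nd
Nf / Nd = 6 / 14 = 0.4286
q = 2.74e-05 * 7.8 * 0.4286
q = 9.159e-05 m^3/s per m


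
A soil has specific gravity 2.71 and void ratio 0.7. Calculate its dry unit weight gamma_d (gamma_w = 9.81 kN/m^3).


Using gamma_d = Gs * gamma_w / (1 + e)
gamma_d = 2.71 * 9.81 / (1 + 0.7)
gamma_d = 2.71 * 9.81 / 1.7
gamma_d = 15.638 kN/m^3


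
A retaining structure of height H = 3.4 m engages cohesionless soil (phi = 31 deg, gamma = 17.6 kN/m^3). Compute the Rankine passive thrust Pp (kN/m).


Result: 317.8 kN/m

Derivation:
Compute passive earth pressure coefficient:
Kp = tan^2(45 + phi/2) = tan^2(60.5) = 3.124035
Compute passive force:
Pp = 0.5 * Kp * gamma * H^2
Pp = 0.5 * 3.124035 * 17.6 * 3.4^2
Pp = 317.8 kN/m


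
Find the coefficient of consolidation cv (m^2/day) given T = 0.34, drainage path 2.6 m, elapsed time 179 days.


Using cv = T * H_dr^2 / t
H_dr^2 = 2.6^2 = 6.76
cv = 0.34 * 6.76 / 179
cv = 0.01284 m^2/day


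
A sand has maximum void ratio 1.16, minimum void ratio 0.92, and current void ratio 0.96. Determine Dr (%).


Using Dr = (e_max - e) / (e_max - e_min) * 100
e_max - e = 1.16 - 0.96 = 0.2
e_max - e_min = 1.16 - 0.92 = 0.24
Dr = 0.2 / 0.24 * 100
Dr = 83.33 %


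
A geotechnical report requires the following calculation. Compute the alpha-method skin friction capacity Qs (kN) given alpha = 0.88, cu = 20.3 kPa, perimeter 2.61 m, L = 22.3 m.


Using Qs = alpha * cu * perimeter * L
Qs = 0.88 * 20.3 * 2.61 * 22.3
Qs = 1039.74 kN


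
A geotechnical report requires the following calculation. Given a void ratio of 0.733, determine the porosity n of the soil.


Using the relation n = e / (1 + e)
n = 0.733 / (1 + 0.733)
n = 0.733 / 1.733
n = 0.423


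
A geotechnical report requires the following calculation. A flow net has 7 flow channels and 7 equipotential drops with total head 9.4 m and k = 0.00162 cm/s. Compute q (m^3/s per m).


Convert k to m/s for unit consistency with H:
k = 0.00162 cm/s = 0.00162 / 100 m/s = 1.62e-05 m/s
Using q = k * H * Nf / Nd
Nf / Nd = 7 / 7 = 1.0
q = 1.62e-05 * 9.4 * 1.0
q = 0.0001523 m^3/s per m


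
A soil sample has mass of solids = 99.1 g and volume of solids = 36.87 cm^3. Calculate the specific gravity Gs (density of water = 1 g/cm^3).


Using Gs = m_s / (V_s * rho_w)
Since rho_w = 1 g/cm^3:
Gs = 99.1 / 36.87
Gs = 2.688


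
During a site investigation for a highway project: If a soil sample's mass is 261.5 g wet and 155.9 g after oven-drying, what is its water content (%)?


Using w = (m_wet - m_dry) / m_dry * 100
m_wet - m_dry = 261.5 - 155.9 = 105.6 g
w = 105.6 / 155.9 * 100
w = 67.74 %


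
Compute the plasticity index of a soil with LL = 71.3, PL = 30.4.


Result: 40.9

Derivation:
Using PI = LL - PL
PI = 71.3 - 30.4
PI = 40.9


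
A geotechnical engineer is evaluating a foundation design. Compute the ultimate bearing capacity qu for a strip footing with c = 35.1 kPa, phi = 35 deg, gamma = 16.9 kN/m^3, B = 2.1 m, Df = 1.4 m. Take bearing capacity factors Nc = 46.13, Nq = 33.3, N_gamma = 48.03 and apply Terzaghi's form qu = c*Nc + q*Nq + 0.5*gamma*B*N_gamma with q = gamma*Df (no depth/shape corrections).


Compute qu = c*Nc + gamma*Df*Nq + 0.5*gamma*B*N_gamma
Term 1: 35.1 * 46.13 = 1619.163
Term 2: 16.9 * 1.4 * 33.3 = 787.878
Term 3: 0.5 * 16.9 * 2.1 * 48.03 = 852.29235
qu = 1619.163 + 787.878 + 852.29235
qu = 3259.33 kPa


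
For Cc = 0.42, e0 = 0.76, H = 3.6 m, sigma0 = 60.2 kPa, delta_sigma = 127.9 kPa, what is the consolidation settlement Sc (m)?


Result: 0.4251 m

Derivation:
Using Sc = Cc * H / (1 + e0) * log10((sigma0 + delta_sigma) / sigma0)
Stress ratio = (60.2 + 127.9) / 60.2 = 3.12458
log10(3.12458) = 0.494792
Cc * H / (1 + e0) = 0.42 * 3.6 / (1 + 0.76) = 0.859091
Sc = 0.859091 * 0.494792
Sc = 0.4251 m


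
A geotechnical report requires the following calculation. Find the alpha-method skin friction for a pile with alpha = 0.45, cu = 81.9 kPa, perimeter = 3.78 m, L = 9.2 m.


Using Qs = alpha * cu * perimeter * L
Qs = 0.45 * 81.9 * 3.78 * 9.2
Qs = 1281.67 kN


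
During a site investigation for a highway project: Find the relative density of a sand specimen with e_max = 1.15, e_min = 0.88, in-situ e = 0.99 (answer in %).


Using Dr = (e_max - e) / (e_max - e_min) * 100
e_max - e = 1.15 - 0.99 = 0.16
e_max - e_min = 1.15 - 0.88 = 0.27
Dr = 0.16 / 0.27 * 100
Dr = 59.26 %


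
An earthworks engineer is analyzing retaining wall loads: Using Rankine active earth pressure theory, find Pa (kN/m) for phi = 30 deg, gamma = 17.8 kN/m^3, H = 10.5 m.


Compute active earth pressure coefficient:
Ka = tan^2(45 - phi/2) = tan^2(30.0) = 0.333333
Compute active force:
Pa = 0.5 * Ka * gamma * H^2
Pa = 0.5 * 0.333333 * 17.8 * 10.5^2
Pa = 327.07 kN/m


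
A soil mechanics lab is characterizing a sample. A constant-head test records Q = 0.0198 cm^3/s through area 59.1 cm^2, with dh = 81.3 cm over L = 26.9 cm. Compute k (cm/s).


Result: 0.000111 cm/s

Derivation:
Compute hydraulic gradient:
i = dh / L = 81.3 / 26.9 = 3.0223
Then apply Darcy's law:
k = Q / (A * i)
k = 0.0198 / (59.1 * 3.0223)
k = 0.0198 / 178.618
k = 0.000111 cm/s


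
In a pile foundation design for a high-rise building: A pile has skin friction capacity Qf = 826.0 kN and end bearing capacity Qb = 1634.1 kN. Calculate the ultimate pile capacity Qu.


Using Qu = Qf + Qb
Qu = 826.0 + 1634.1
Qu = 2460.1 kN


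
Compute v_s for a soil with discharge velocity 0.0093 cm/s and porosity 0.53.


Result: 0.01755 cm/s

Derivation:
Using v_s = v_d / n
v_s = 0.0093 / 0.53
v_s = 0.01755 cm/s


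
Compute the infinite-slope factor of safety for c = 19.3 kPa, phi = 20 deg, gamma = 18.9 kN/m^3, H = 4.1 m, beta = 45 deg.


Using Fs = c / (gamma*H*sin(beta)*cos(beta)) + tan(phi)/tan(beta)
Cohesion contribution = 19.3 / (18.9*4.1*sin(45)*cos(45))
Cohesion contribution = 0.498129
Friction contribution = tan(20)/tan(45) = 0.36397
Fs = 0.498129 + 0.36397
Fs = 0.862


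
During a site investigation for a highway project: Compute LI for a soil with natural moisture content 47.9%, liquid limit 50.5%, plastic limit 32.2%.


First compute the plasticity index:
PI = LL - PL = 50.5 - 32.2 = 18.3
Then compute the liquidity index:
LI = (w - PL) / PI
LI = (47.9 - 32.2) / 18.3
LI = 0.858


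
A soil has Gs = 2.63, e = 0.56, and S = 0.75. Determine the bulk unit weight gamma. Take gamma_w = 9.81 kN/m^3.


Result: 19.18 kN/m^3

Derivation:
Using gamma = gamma_w * (Gs + S*e) / (1 + e)
Numerator: Gs + S*e = 2.63 + 0.75*0.56 = 3.05
Denominator: 1 + e = 1 + 0.56 = 1.56
gamma = 9.81 * 3.05 / 1.56
gamma = 19.18 kN/m^3


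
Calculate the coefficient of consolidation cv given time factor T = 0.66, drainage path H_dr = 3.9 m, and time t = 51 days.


Result: 0.19684 m^2/day

Derivation:
Using cv = T * H_dr^2 / t
H_dr^2 = 3.9^2 = 15.21
cv = 0.66 * 15.21 / 51
cv = 0.19684 m^2/day


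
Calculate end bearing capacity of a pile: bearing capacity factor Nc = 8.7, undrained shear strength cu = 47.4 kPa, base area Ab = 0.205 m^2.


Using Qb = Nc * cu * Ab
Qb = 8.7 * 47.4 * 0.205
Qb = 84.54 kN


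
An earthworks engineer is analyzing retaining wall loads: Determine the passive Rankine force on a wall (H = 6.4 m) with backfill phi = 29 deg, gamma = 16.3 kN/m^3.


Compute passive earth pressure coefficient:
Kp = tan^2(45 + phi/2) = tan^2(59.5) = 2.88206
Compute passive force:
Pp = 0.5 * Kp * gamma * H^2
Pp = 0.5 * 2.88206 * 16.3 * 6.4^2
Pp = 962.1 kN/m


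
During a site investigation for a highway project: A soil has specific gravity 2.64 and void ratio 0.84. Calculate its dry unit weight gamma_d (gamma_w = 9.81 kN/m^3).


Using gamma_d = Gs * gamma_w / (1 + e)
gamma_d = 2.64 * 9.81 / (1 + 0.84)
gamma_d = 2.64 * 9.81 / 1.84
gamma_d = 14.075 kN/m^3


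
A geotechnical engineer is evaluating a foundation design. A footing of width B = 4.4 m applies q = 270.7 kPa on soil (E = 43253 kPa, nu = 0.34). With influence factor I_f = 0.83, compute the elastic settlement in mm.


Result: 20.214 mm

Derivation:
Using Se = q * B * (1 - nu^2) * I_f / E
1 - nu^2 = 1 - 0.34^2 = 0.8844
Se = 270.7 * 4.4 * 0.8844 * 0.83 / 43253
Se = 0.020214 m
Convert to mm: Se = 0.020214 * 1000 = 20.214 mm


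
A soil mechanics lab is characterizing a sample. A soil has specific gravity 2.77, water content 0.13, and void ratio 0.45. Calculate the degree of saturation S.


Using S = Gs * w / e
S = 2.77 * 0.13 / 0.45
S = 0.8002


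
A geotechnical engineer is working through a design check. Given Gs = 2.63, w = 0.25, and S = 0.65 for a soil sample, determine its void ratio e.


Using the relation e = Gs * w / S
e = 2.63 * 0.25 / 0.65
e = 1.0115


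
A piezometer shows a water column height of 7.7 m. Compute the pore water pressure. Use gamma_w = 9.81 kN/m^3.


Using u = gamma_w * h_w
u = 9.81 * 7.7
u = 75.54 kPa


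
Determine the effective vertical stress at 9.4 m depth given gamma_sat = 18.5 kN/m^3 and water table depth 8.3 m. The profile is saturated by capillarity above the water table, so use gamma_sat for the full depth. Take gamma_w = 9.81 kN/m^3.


Total stress = gamma_sat * depth
sigma = 18.5 * 9.4 = 173.9 kPa
Pore water pressure u = gamma_w * (depth - d_wt)
u = 9.81 * (9.4 - 8.3) = 10.791 kPa
Effective stress = sigma - u
sigma' = 173.9 - 10.791 = 163.11 kPa


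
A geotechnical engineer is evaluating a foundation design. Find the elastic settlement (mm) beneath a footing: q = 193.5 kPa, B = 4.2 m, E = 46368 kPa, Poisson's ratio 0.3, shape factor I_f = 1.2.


Using Se = q * B * (1 - nu^2) * I_f / E
1 - nu^2 = 1 - 0.3^2 = 0.91
Se = 193.5 * 4.2 * 0.91 * 1.2 / 46368
Se = 0.019140 m
Convert to mm: Se = 0.019140 * 1000 = 19.14 mm


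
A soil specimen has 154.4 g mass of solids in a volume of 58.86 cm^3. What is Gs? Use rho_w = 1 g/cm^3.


Using Gs = m_s / (V_s * rho_w)
Since rho_w = 1 g/cm^3:
Gs = 154.4 / 58.86
Gs = 2.623


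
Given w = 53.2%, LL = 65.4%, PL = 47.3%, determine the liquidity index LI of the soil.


Result: 0.326

Derivation:
First compute the plasticity index:
PI = LL - PL = 65.4 - 47.3 = 18.1
Then compute the liquidity index:
LI = (w - PL) / PI
LI = (53.2 - 47.3) / 18.1
LI = 0.326


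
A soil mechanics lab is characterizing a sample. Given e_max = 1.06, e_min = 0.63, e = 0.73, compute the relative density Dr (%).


Using Dr = (e_max - e) / (e_max - e_min) * 100
e_max - e = 1.06 - 0.73 = 0.33
e_max - e_min = 1.06 - 0.63 = 0.43
Dr = 0.33 / 0.43 * 100
Dr = 76.74 %


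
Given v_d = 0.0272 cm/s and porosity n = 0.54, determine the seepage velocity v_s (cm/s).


Result: 0.05037 cm/s

Derivation:
Using v_s = v_d / n
v_s = 0.0272 / 0.54
v_s = 0.05037 cm/s


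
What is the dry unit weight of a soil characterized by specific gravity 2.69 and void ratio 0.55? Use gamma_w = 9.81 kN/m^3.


Using gamma_d = Gs * gamma_w / (1 + e)
gamma_d = 2.69 * 9.81 / (1 + 0.55)
gamma_d = 2.69 * 9.81 / 1.55
gamma_d = 17.025 kN/m^3


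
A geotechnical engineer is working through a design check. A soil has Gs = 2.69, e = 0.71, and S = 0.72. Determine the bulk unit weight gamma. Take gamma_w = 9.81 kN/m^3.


Result: 18.365 kN/m^3

Derivation:
Using gamma = gamma_w * (Gs + S*e) / (1 + e)
Numerator: Gs + S*e = 2.69 + 0.72*0.71 = 3.2012
Denominator: 1 + e = 1 + 0.71 = 1.71
gamma = 9.81 * 3.2012 / 1.71
gamma = 18.365 kN/m^3


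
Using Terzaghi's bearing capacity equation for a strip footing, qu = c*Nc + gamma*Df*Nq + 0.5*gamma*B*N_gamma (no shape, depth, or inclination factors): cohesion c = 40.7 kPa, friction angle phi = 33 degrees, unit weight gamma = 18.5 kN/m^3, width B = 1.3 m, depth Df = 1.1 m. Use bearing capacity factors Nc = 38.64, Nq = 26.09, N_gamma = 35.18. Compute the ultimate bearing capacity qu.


Compute qu = c*Nc + gamma*Df*Nq + 0.5*gamma*B*N_gamma
Term 1: 40.7 * 38.64 = 1572.648
Term 2: 18.5 * 1.1 * 26.09 = 530.9315
Term 3: 0.5 * 18.5 * 1.3 * 35.18 = 423.0395
qu = 1572.648 + 530.9315 + 423.0395
qu = 2526.62 kPa


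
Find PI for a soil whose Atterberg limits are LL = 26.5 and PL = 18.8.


Result: 7.7

Derivation:
Using PI = LL - PL
PI = 26.5 - 18.8
PI = 7.7


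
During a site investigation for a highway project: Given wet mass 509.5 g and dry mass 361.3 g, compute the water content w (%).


Using w = (m_wet - m_dry) / m_dry * 100
m_wet - m_dry = 509.5 - 361.3 = 148.2 g
w = 148.2 / 361.3 * 100
w = 41.02 %


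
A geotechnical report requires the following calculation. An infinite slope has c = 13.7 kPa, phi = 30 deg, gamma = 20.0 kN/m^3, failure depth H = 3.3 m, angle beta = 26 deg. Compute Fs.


Using Fs = c / (gamma*H*sin(beta)*cos(beta)) + tan(phi)/tan(beta)
Cohesion contribution = 13.7 / (20.0*3.3*sin(26)*cos(26))
Cohesion contribution = 0.526835
Friction contribution = tan(30)/tan(26) = 1.18374
Fs = 0.526835 + 1.18374
Fs = 1.711


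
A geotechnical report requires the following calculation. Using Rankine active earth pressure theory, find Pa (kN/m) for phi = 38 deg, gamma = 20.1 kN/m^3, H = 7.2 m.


Result: 123.94 kN/m

Derivation:
Compute active earth pressure coefficient:
Ka = tan^2(45 - phi/2) = tan^2(26.0) = 0.237883
Compute active force:
Pa = 0.5 * Ka * gamma * H^2
Pa = 0.5 * 0.237883 * 20.1 * 7.2^2
Pa = 123.94 kN/m


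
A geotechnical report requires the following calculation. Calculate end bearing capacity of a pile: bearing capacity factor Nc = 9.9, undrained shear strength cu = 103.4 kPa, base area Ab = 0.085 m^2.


Using Qb = Nc * cu * Ab
Qb = 9.9 * 103.4 * 0.085
Qb = 87.01 kN


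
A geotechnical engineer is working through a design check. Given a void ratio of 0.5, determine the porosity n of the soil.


Result: 0.3333

Derivation:
Using the relation n = e / (1 + e)
n = 0.5 / (1 + 0.5)
n = 0.5 / 1.5
n = 0.3333


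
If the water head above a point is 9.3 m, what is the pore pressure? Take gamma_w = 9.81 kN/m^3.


Using u = gamma_w * h_w
u = 9.81 * 9.3
u = 91.23 kPa


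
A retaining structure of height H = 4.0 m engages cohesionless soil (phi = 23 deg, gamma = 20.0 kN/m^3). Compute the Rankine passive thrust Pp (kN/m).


Compute passive earth pressure coefficient:
Kp = tan^2(45 + phi/2) = tan^2(56.5) = 2.282623
Compute passive force:
Pp = 0.5 * Kp * gamma * H^2
Pp = 0.5 * 2.282623 * 20.0 * 4.0^2
Pp = 365.22 kN/m


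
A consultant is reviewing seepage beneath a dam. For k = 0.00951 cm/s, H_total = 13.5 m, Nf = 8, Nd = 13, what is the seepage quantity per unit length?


Convert k to m/s for unit consistency with H:
k = 0.00951 cm/s = 0.00951 / 100 m/s = 9.51e-05 m/s
Using q = k * H * Nf / Nd
Nf / Nd = 8 / 13 = 0.6154
q = 9.51e-05 * 13.5 * 0.6154
q = 0.0007901 m^3/s per m


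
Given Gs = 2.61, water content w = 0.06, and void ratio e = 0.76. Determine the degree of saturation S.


Using S = Gs * w / e
S = 2.61 * 0.06 / 0.76
S = 0.2061


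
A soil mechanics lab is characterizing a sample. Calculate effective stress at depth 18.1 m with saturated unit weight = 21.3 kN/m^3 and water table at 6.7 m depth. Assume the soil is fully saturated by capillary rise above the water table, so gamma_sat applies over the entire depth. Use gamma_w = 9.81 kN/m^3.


Total stress = gamma_sat * depth
sigma = 21.3 * 18.1 = 385.53 kPa
Pore water pressure u = gamma_w * (depth - d_wt)
u = 9.81 * (18.1 - 6.7) = 111.834 kPa
Effective stress = sigma - u
sigma' = 385.53 - 111.834 = 273.7 kPa


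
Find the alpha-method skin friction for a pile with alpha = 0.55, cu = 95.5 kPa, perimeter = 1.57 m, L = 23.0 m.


Using Qs = alpha * cu * perimeter * L
Qs = 0.55 * 95.5 * 1.57 * 23.0
Qs = 1896.68 kN


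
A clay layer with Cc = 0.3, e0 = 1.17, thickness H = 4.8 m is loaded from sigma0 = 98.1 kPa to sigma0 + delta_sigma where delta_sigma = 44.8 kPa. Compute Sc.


Using Sc = Cc * H / (1 + e0) * log10((sigma0 + delta_sigma) / sigma0)
Stress ratio = (98.1 + 44.8) / 98.1 = 1.45668
log10(1.45668) = 0.163363
Cc * H / (1 + e0) = 0.3 * 4.8 / (1 + 1.17) = 0.663594
Sc = 0.663594 * 0.163363
Sc = 0.1084 m


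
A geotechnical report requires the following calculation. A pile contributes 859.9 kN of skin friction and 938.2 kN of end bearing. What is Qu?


Using Qu = Qf + Qb
Qu = 859.9 + 938.2
Qu = 1798.1 kN


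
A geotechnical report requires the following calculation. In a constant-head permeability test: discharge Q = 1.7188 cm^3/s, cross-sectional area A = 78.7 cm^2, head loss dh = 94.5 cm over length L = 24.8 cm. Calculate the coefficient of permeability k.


Compute hydraulic gradient:
i = dh / L = 94.5 / 24.8 = 3.81048
Then apply Darcy's law:
k = Q / (A * i)
k = 1.7188 / (78.7 * 3.81048)
k = 1.7188 / 299.885
k = 0.005732 cm/s


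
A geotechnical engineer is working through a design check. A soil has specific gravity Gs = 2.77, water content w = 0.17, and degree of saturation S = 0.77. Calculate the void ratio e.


Result: 0.6116

Derivation:
Using the relation e = Gs * w / S
e = 2.77 * 0.17 / 0.77
e = 0.6116


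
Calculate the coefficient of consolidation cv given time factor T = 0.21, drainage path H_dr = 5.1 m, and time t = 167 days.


Result: 0.03271 m^2/day

Derivation:
Using cv = T * H_dr^2 / t
H_dr^2 = 5.1^2 = 26.01
cv = 0.21 * 26.01 / 167
cv = 0.03271 m^2/day


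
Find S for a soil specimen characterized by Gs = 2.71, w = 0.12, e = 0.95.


Result: 0.3423

Derivation:
Using S = Gs * w / e
S = 2.71 * 0.12 / 0.95
S = 0.3423


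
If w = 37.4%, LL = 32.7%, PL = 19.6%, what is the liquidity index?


First compute the plasticity index:
PI = LL - PL = 32.7 - 19.6 = 13.1
Then compute the liquidity index:
LI = (w - PL) / PI
LI = (37.4 - 19.6) / 13.1
LI = 1.359


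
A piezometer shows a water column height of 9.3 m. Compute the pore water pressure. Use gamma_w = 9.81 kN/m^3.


Using u = gamma_w * h_w
u = 9.81 * 9.3
u = 91.23 kPa


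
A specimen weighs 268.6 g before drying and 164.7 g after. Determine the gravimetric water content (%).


Using w = (m_wet - m_dry) / m_dry * 100
m_wet - m_dry = 268.6 - 164.7 = 103.9 g
w = 103.9 / 164.7 * 100
w = 63.08 %


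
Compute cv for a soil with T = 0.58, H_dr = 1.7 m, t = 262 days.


Using cv = T * H_dr^2 / t
H_dr^2 = 1.7^2 = 2.89
cv = 0.58 * 2.89 / 262
cv = 0.0064 m^2/day


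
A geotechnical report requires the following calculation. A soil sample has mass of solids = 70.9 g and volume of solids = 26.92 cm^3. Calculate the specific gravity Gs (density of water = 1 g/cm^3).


Using Gs = m_s / (V_s * rho_w)
Since rho_w = 1 g/cm^3:
Gs = 70.9 / 26.92
Gs = 2.634


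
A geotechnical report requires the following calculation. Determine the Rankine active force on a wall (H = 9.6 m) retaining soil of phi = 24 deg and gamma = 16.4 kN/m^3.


Compute active earth pressure coefficient:
Ka = tan^2(45 - phi/2) = tan^2(33.0) = 0.42173
Compute active force:
Pa = 0.5 * Ka * gamma * H^2
Pa = 0.5 * 0.42173 * 16.4 * 9.6^2
Pa = 318.71 kN/m


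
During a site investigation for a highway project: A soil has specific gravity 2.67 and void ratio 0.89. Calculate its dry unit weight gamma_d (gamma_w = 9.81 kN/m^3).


Using gamma_d = Gs * gamma_w / (1 + e)
gamma_d = 2.67 * 9.81 / (1 + 0.89)
gamma_d = 2.67 * 9.81 / 1.89
gamma_d = 13.859 kN/m^3


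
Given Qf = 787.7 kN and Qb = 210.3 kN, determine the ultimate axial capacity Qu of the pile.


Using Qu = Qf + Qb
Qu = 787.7 + 210.3
Qu = 998.0 kN


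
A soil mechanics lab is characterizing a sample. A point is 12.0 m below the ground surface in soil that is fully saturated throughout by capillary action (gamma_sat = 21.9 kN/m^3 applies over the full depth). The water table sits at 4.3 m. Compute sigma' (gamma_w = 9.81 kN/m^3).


Total stress = gamma_sat * depth
sigma = 21.9 * 12.0 = 262.8 kPa
Pore water pressure u = gamma_w * (depth - d_wt)
u = 9.81 * (12.0 - 4.3) = 75.537 kPa
Effective stress = sigma - u
sigma' = 262.8 - 75.537 = 187.26 kPa


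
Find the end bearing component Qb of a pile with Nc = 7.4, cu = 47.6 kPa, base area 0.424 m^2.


Using Qb = Nc * cu * Ab
Qb = 7.4 * 47.6 * 0.424
Qb = 149.35 kN


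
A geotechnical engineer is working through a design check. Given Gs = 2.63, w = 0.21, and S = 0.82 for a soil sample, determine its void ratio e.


Using the relation e = Gs * w / S
e = 2.63 * 0.21 / 0.82
e = 0.6735


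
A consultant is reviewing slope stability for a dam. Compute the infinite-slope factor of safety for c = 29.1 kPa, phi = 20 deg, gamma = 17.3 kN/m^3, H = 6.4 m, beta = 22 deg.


Using Fs = c / (gamma*H*sin(beta)*cos(beta)) + tan(phi)/tan(beta)
Cohesion contribution = 29.1 / (17.3*6.4*sin(22)*cos(22))
Cohesion contribution = 0.756703
Friction contribution = tan(20)/tan(22) = 0.900858
Fs = 0.756703 + 0.900858
Fs = 1.658
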